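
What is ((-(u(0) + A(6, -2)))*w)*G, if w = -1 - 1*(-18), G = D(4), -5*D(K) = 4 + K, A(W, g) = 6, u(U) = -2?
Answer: 544/5 ≈ 108.80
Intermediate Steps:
D(K) = -⅘ - K/5 (D(K) = -(4 + K)/5 = -⅘ - K/5)
G = -8/5 (G = -⅘ - ⅕*4 = -⅘ - ⅘ = -8/5 ≈ -1.6000)
w = 17 (w = -1 + 18 = 17)
((-(u(0) + A(6, -2)))*w)*G = (-(-2 + 6)*17)*(-8/5) = (-1*4*17)*(-8/5) = -4*17*(-8/5) = -68*(-8/5) = 544/5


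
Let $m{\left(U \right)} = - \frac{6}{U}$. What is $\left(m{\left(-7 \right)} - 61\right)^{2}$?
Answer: $\frac{177241}{49} \approx 3617.2$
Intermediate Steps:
$\left(m{\left(-7 \right)} - 61\right)^{2} = \left(- \frac{6}{-7} - 61\right)^{2} = \left(\left(-6\right) \left(- \frac{1}{7}\right) - 61\right)^{2} = \left(\frac{6}{7} - 61\right)^{2} = \left(- \frac{421}{7}\right)^{2} = \frac{177241}{49}$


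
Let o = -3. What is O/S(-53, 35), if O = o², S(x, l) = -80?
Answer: -9/80 ≈ -0.11250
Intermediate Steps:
O = 9 (O = (-3)² = 9)
O/S(-53, 35) = 9/(-80) = 9*(-1/80) = -9/80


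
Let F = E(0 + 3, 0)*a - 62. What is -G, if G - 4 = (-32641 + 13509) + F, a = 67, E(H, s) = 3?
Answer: 18989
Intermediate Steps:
F = 139 (F = 3*67 - 62 = 201 - 62 = 139)
G = -18989 (G = 4 + ((-32641 + 13509) + 139) = 4 + (-19132 + 139) = 4 - 18993 = -18989)
-G = -1*(-18989) = 18989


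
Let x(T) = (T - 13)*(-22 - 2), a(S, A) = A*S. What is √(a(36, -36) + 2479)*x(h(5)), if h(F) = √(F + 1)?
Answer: 312*√7*(13 - √6) ≈ 8709.2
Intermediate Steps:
h(F) = √(1 + F)
x(T) = 312 - 24*T (x(T) = (-13 + T)*(-24) = 312 - 24*T)
√(a(36, -36) + 2479)*x(h(5)) = √(-36*36 + 2479)*(312 - 24*√(1 + 5)) = √(-1296 + 2479)*(312 - 24*√6) = √1183*(312 - 24*√6) = (13*√7)*(312 - 24*√6) = 13*√7*(312 - 24*√6)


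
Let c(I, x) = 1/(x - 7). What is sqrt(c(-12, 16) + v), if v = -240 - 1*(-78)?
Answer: I*sqrt(1457)/3 ≈ 12.724*I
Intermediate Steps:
v = -162 (v = -240 + 78 = -162)
c(I, x) = 1/(-7 + x)
sqrt(c(-12, 16) + v) = sqrt(1/(-7 + 16) - 162) = sqrt(1/9 - 162) = sqrt(-1457/9) = I*sqrt(1457)/3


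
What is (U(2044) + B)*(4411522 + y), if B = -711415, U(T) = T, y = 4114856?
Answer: -6048365288238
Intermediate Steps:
(U(2044) + B)*(4411522 + y) = (2044 - 711415)*(4411522 + 4114856) = -709371*8526378 = -6048365288238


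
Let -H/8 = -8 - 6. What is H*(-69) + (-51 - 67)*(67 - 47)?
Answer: -10088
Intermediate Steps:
H = 112 (H = -8*(-8 - 6) = -8*(-14) = 112)
H*(-69) + (-51 - 67)*(67 - 47) = 112*(-69) + (-51 - 67)*(67 - 47) = -7728 - 118*20 = -7728 - 2360 = -10088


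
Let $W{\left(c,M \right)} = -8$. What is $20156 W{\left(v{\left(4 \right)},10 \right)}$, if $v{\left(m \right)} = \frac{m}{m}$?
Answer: $-161248$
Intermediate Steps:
$v{\left(m \right)} = 1$
$20156 W{\left(v{\left(4 \right)},10 \right)} = 20156 \left(-8\right) = -161248$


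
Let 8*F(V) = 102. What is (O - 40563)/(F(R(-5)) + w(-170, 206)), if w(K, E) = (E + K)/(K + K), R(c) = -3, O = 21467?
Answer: -6492640/4299 ≈ -1510.3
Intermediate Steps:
F(V) = 51/4 (F(V) = (⅛)*102 = 51/4)
w(K, E) = (E + K)/(2*K) (w(K, E) = (E + K)/((2*K)) = (E + K)*(1/(2*K)) = (E + K)/(2*K))
(O - 40563)/(F(R(-5)) + w(-170, 206)) = (21467 - 40563)/(51/4 + (½)*(206 - 170)/(-170)) = -19096/(51/4 + (½)*(-1/170)*36) = -19096/(51/4 - 9/85) = -19096/4299/340 = -19096*340/4299 = -6492640/4299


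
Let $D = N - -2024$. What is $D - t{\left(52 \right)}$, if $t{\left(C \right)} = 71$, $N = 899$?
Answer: $2852$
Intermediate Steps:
$D = 2923$ ($D = 899 - -2024 = 899 + 2024 = 2923$)
$D - t{\left(52 \right)} = 2923 - 71 = 2852$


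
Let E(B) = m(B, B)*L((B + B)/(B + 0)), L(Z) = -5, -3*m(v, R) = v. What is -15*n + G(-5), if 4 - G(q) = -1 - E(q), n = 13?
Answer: -595/3 ≈ -198.33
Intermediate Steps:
m(v, R) = -v/3
E(B) = 5*B/3 (E(B) = -B/3*(-5) = 5*B/3)
G(q) = 5 + 5*q/3 (G(q) = 4 - (-1 - 5*q/3) = 4 + (1 + 5*q/3) = 5 + 5*q/3)
-15*n + G(-5) = -15*13 + (5 + (5/3)*(-5)) = -195 + (5 - 25/3) = -195 - 10/3 = -595/3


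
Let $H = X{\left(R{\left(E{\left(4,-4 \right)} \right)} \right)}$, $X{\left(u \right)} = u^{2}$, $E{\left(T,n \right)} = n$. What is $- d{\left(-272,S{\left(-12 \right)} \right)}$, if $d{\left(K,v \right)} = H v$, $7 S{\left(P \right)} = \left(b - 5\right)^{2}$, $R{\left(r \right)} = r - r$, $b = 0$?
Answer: $0$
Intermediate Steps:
$R{\left(r \right)} = 0$
$S{\left(P \right)} = \frac{25}{7}$ ($S{\left(P \right)} = \frac{\left(0 - 5\right)^{2}}{7} = \frac{\left(-5\right)^{2}}{7} = \frac{1}{7} \cdot 25 = \frac{25}{7}$)
$H = 0$ ($H = 0^{2} = 0$)
$d{\left(K,v \right)} = 0$ ($d{\left(K,v \right)} = 0 v = 0$)
$- d{\left(-272,S{\left(-12 \right)} \right)} = \left(-1\right) 0 = 0$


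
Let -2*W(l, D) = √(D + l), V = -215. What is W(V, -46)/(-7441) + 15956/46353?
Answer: 15956/46353 + 3*I*√29/14882 ≈ 0.34423 + 0.0010856*I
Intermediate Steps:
W(l, D) = -√(D + l)/2
W(V, -46)/(-7441) + 15956/46353 = -√(-46 - 215)/2/(-7441) + 15956/46353 = -3*I*√29/2*(-1/7441) + 15956*(1/46353) = -3*I*√29/2*(-1/7441) + 15956/46353 = 3*I*√29/14882 + 15956/46353 = 15956/46353 + 3*I*√29/14882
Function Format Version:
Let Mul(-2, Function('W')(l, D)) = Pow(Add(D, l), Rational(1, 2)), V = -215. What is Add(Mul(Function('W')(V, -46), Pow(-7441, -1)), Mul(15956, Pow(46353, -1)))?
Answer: Add(Rational(15956, 46353), Mul(Rational(3, 14882), I, Pow(29, Rational(1, 2)))) ≈ Add(0.34423, Mul(0.0010856, I))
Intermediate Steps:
Function('W')(l, D) = Mul(Rational(-1, 2), Pow(Add(D, l), Rational(1, 2)))
Add(Mul(Function('W')(V, -46), Pow(-7441, -1)), Mul(15956, Pow(46353, -1))) = Add(Mul(Mul(Rational(-1, 2), Pow(Add(-46, -215), Rational(1, 2))), Pow(-7441, -1)), Mul(15956, Pow(46353, -1))) = Add(Mul(Mul(Rational(-1, 2), Pow(-261, Rational(1, 2))), Rational(-1, 7441)), Mul(15956, Rational(1, 46353))) = Add(Mul(Mul(Rational(-1, 2), Mul(3, I, Pow(29, Rational(1, 2)))), Rational(-1, 7441)), Rational(15956, 46353)) = Add(Mul(Mul(Rational(-3, 2), I, Pow(29, Rational(1, 2))), Rational(-1, 7441)), Rational(15956, 46353)) = Add(Mul(Rational(3, 14882), I, Pow(29, Rational(1, 2))), Rational(15956, 46353)) = Add(Rational(15956, 46353), Mul(Rational(3, 14882), I, Pow(29, Rational(1, 2))))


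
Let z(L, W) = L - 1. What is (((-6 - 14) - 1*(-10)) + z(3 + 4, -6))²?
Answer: 16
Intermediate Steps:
z(L, W) = -1 + L
(((-6 - 14) - 1*(-10)) + z(3 + 4, -6))² = (((-6 - 14) - 1*(-10)) + (-1 + (3 + 4)))² = ((-20 + 10) + (-1 + 7))² = (-10 + 6)² = (-4)² = 16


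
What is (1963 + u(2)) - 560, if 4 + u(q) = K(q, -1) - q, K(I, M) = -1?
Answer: 1396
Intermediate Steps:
u(q) = -5 - q (u(q) = -4 + (-1 - q) = -5 - q)
(1963 + u(2)) - 560 = (1963 + (-5 - 1*2)) - 560 = (1963 + (-5 - 2)) - 560 = (1963 - 7) - 560 = 1956 - 560 = 1396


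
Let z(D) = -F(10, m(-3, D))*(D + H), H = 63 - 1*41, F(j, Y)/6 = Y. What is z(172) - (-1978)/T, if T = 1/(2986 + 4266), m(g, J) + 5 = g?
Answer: 14353768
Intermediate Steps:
m(g, J) = -5 + g
F(j, Y) = 6*Y
H = 22 (H = 63 - 41 = 22)
T = 1/7252 ≈ 0.00013789
z(D) = 1056 + 48*D (z(D) = -6*(-5 - 3)*(D + 22) = -6*(-8)*(22 + D) = -(-48)*(22 + D) = -(-1056 - 48*D) = 1056 + 48*D)
z(172) - (-1978)/T = (1056 + 48*172) - (-1978)/1/7252 = (1056 + 8256) - (-1978)*7252 = 9312 - 1*(-14344456) = 9312 + 14344456 = 14353768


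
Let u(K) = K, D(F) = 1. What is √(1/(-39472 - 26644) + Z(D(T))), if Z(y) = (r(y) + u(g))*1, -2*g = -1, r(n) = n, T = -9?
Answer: √1639230517/33058 ≈ 1.2247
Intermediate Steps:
g = ½ (g = -½*(-1) = ½ ≈ 0.50000)
Z(y) = ½ + y (Z(y) = (y + ½)*1 = (½ + y)*1 = ½ + y)
√(1/(-39472 - 26644) + Z(D(T))) = √(1/(-39472 - 26644) + (½ + 1)) = √(1/(-66116) + 3/2) = √(-1/66116 + 3/2) = √(99173/66116) = √1639230517/33058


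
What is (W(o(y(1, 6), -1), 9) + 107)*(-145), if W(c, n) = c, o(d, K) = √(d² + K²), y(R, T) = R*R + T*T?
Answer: -15515 - 145*√1370 ≈ -20882.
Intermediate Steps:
y(R, T) = R² + T²
o(d, K) = √(K² + d²)
(W(o(y(1, 6), -1), 9) + 107)*(-145) = (√((-1)² + (1² + 6²)²) + 107)*(-145) = (√(1 + (1 + 36)²) + 107)*(-145) = (√(1 + 37²) + 107)*(-145) = (√(1 + 1369) + 107)*(-145) = (√1370 + 107)*(-145) = (107 + √1370)*(-145) = -15515 - 145*√1370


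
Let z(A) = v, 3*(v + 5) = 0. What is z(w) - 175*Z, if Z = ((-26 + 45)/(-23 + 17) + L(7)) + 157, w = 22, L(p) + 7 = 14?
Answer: -168905/6 ≈ -28151.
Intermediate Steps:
v = -5 (v = -5 + (⅓)*0 = -5 + 0 = -5)
L(p) = 7 (L(p) = -7 + 14 = 7)
z(A) = -5
Z = 965/6 (Z = ((-26 + 45)/(-23 + 17) + 7) + 157 = (19/(-6) + 7) + 157 = (19*(-⅙) + 7) + 157 = (-19/6 + 7) + 157 = 23/6 + 157 = 965/6 ≈ 160.83)
z(w) - 175*Z = -5 - 175*965/6 = -5 - 168875/6 = -168905/6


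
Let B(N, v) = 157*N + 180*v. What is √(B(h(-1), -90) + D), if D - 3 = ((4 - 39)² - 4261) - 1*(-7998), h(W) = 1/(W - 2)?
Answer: I*√101586/3 ≈ 106.24*I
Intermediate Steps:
h(W) = 1/(-2 + W)
D = 4965 (D = 3 + (((4 - 39)² - 4261) - 1*(-7998)) = 3 + (((-35)² - 4261) + 7998) = 3 + ((1225 - 4261) + 7998) = 3 + (-3036 + 7998) = 3 + 4962 = 4965)
√(B(h(-1), -90) + D) = √((157/(-2 - 1) + 180*(-90)) + 4965) = √((157/(-3) - 16200) + 4965) = √((157*(-⅓) - 16200) + 4965) = √((-157/3 - 16200) + 4965) = √(-48757/3 + 4965) = √(-33862/3) = I*√101586/3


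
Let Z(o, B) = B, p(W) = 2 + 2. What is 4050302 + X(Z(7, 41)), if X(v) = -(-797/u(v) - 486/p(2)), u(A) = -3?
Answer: 24300947/6 ≈ 4.0502e+6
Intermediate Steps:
p(W) = 4
X(v) = -865/6 (X(v) = -(-797/(-3) - 486/4) = -(-797*(-⅓) - 486*¼) = -(797/3 - 243/2) = -1*865/6 = -865/6)
4050302 + X(Z(7, 41)) = 4050302 - 865/6 = 24300947/6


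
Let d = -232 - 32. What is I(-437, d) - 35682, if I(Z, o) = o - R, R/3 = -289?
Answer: -35079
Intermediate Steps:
R = -867 (R = 3*(-289) = -867)
d = -264
I(Z, o) = 867 + o (I(Z, o) = o - 1*(-867) = o + 867 = 867 + o)
I(-437, d) - 35682 = (867 - 264) - 35682 = 603 - 35682 = -35079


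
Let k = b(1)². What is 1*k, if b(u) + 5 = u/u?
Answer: 16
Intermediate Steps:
b(u) = -4 (b(u) = -5 + u/u = -5 + 1 = -4)
k = 16 (k = (-4)² = 16)
1*k = 1*16 = 16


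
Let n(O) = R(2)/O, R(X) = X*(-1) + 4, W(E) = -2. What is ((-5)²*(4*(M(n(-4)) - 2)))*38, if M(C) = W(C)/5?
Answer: -9120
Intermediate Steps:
R(X) = 4 - X (R(X) = -X + 4 = 4 - X)
n(O) = 2/O (n(O) = (4 - 1*2)/O = (4 - 2)/O = 2/O)
M(C) = -⅖ (M(C) = -2/5 = -2*⅕ = -⅖)
((-5)²*(4*(M(n(-4)) - 2)))*38 = ((-5)²*(4*(-⅖ - 2)))*38 = (25*(4*(-12/5)))*38 = (25*(-48/5))*38 = -240*38 = -9120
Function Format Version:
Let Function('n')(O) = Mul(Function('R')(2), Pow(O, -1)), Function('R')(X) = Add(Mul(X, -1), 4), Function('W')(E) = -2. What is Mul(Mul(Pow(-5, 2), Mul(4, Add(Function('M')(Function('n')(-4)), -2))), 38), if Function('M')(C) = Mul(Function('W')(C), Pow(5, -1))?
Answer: -9120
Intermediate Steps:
Function('R')(X) = Add(4, Mul(-1, X)) (Function('R')(X) = Add(Mul(-1, X), 4) = Add(4, Mul(-1, X)))
Function('n')(O) = Mul(2, Pow(O, -1)) (Function('n')(O) = Mul(Add(4, Mul(-1, 2)), Pow(O, -1)) = Mul(Add(4, -2), Pow(O, -1)) = Mul(2, Pow(O, -1)))
Function('M')(C) = Rational(-2, 5) (Function('M')(C) = Mul(-2, Pow(5, -1)) = Mul(-2, Rational(1, 5)) = Rational(-2, 5))
Mul(Mul(Pow(-5, 2), Mul(4, Add(Function('M')(Function('n')(-4)), -2))), 38) = Mul(Mul(Pow(-5, 2), Mul(4, Add(Rational(-2, 5), -2))), 38) = Mul(Mul(25, Mul(4, Rational(-12, 5))), 38) = Mul(Mul(25, Rational(-48, 5)), 38) = Mul(-240, 38) = -9120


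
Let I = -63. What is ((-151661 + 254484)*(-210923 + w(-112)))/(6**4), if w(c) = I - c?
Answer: -10841348651/648 ≈ -1.6730e+7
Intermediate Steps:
w(c) = -63 - c
((-151661 + 254484)*(-210923 + w(-112)))/(6**4) = ((-151661 + 254484)*(-210923 + (-63 - 1*(-112))))/(6**4) = (102823*(-210923 + (-63 + 112)))/1296 = (102823*(-210923 + 49))*(1/1296) = (102823*(-210874))*(1/1296) = -21682697302*1/1296 = -10841348651/648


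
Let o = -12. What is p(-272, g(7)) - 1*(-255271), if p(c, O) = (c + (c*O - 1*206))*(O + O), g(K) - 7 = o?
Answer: 246451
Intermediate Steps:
g(K) = -5 (g(K) = 7 - 12 = -5)
p(c, O) = 2*O*(-206 + c + O*c) (p(c, O) = (c + (O*c - 206))*(2*O) = (c + (-206 + O*c))*(2*O) = (-206 + c + O*c)*(2*O) = 2*O*(-206 + c + O*c))
p(-272, g(7)) - 1*(-255271) = 2*(-5)*(-206 - 272 - 5*(-272)) - 1*(-255271) = 2*(-5)*(-206 - 272 + 1360) + 255271 = 2*(-5)*882 + 255271 = -8820 + 255271 = 246451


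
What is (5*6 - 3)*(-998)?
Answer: -26946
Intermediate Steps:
(5*6 - 3)*(-998) = (30 - 3)*(-998) = 27*(-998) = -26946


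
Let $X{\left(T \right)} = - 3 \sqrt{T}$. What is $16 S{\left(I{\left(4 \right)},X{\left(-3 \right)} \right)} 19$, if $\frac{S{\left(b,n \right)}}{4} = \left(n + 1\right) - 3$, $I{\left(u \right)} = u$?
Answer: $-2432 - 3648 i \sqrt{3} \approx -2432.0 - 6318.5 i$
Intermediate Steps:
$S{\left(b,n \right)} = -8 + 4 n$ ($S{\left(b,n \right)} = 4 \left(\left(n + 1\right) - 3\right) = 4 \left(\left(1 + n\right) - 3\right) = 4 \left(-2 + n\right) = -8 + 4 n$)
$16 S{\left(I{\left(4 \right)},X{\left(-3 \right)} \right)} 19 = 16 \left(-8 + 4 \left(- 3 \sqrt{-3}\right)\right) 19 = 16 \left(-8 + 4 \left(- 3 i \sqrt{3}\right)\right) 19 = 16 \left(-8 - 12 i \sqrt{3}\right) 19 = \left(-128 - 192 i \sqrt{3}\right) 19 = -2432 - 3648 i \sqrt{3}$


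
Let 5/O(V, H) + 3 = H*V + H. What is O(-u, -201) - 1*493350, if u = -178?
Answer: -17751719705/35982 ≈ -4.9335e+5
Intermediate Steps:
O(V, H) = 5/(-3 + H + H*V) (O(V, H) = 5/(-3 + (H*V + H)) = 5/(-3 + (H + H*V)) = 5/(-3 + H + H*V))
O(-u, -201) - 1*493350 = 5/(-3 - 201 - (-201)*(-178)) - 1*493350 = 5/(-3 - 201 - 201*178) - 493350 = 5/(-3 - 201 - 35778) - 493350 = 5/(-35982) - 493350 = 5*(-1/35982) - 493350 = -5/35982 - 493350 = -17751719705/35982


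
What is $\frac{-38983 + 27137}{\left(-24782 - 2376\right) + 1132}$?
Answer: $\frac{5923}{13013} \approx 0.45516$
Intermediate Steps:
$\frac{-38983 + 27137}{\left(-24782 - 2376\right) + 1132} = - \frac{11846}{-27158 + 1132} = - \frac{11846}{-26026} = \left(-11846\right) \left(- \frac{1}{26026}\right) = \frac{5923}{13013}$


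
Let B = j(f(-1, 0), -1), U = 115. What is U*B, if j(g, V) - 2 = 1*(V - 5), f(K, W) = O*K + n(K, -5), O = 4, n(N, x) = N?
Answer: -460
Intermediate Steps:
f(K, W) = 5*K (f(K, W) = 4*K + K = 5*K)
j(g, V) = -3 + V (j(g, V) = 2 + 1*(V - 5) = 2 + 1*(-5 + V) = 2 + (-5 + V) = -3 + V)
B = -4 (B = -3 - 1 = -4)
U*B = 115*(-4) = -460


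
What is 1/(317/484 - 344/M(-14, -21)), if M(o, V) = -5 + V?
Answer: 6292/87369 ≈ 0.072016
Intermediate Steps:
1/(317/484 - 344/M(-14, -21)) = 1/(317/484 - 344/(-5 - 21)) = 1/(317*(1/484) - 344/(-26)) = 1/(317/484 - 344*(-1/26)) = 1/(317/484 + 172/13) = 1/(87369/6292) = 6292/87369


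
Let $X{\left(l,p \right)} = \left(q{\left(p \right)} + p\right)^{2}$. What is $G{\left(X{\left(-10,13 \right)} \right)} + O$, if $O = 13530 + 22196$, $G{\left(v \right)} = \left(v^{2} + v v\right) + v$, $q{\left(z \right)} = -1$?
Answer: $77342$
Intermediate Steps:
$X{\left(l,p \right)} = \left(-1 + p\right)^{2}$
$G{\left(v \right)} = v + 2 v^{2}$ ($G{\left(v \right)} = \left(v^{2} + v^{2}\right) + v = 2 v^{2} + v = v + 2 v^{2}$)
$O = 35726$
$G{\left(X{\left(-10,13 \right)} \right)} + O = \left(-1 + 13\right)^{2} \left(1 + 2 \left(-1 + 13\right)^{2}\right) + 35726 = 12^{2} \left(1 + 2 \cdot 12^{2}\right) + 35726 = 144 \left(1 + 2 \cdot 144\right) + 35726 = 144 \left(1 + 288\right) + 35726 = 144 \cdot 289 + 35726 = 41616 + 35726 = 77342$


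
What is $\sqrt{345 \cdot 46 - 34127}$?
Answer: $i \sqrt{18257} \approx 135.12 i$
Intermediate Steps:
$\sqrt{345 \cdot 46 - 34127} = \sqrt{15870 - 34127} = \sqrt{-18257} = i \sqrt{18257}$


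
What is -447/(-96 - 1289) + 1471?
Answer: 2037782/1385 ≈ 1471.3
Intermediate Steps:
-447/(-96 - 1289) + 1471 = -447/(-1385) + 1471 = -447*(-1/1385) + 1471 = 447/1385 + 1471 = 2037782/1385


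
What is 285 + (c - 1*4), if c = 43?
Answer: 324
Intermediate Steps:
285 + (c - 1*4) = 285 + (43 - 1*4) = 285 + (43 - 4) = 285 + 39 = 324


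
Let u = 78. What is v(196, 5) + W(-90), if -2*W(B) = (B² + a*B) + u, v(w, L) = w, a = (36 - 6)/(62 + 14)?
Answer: -147259/38 ≈ -3875.2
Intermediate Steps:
a = 15/38 (a = 30/76 = 30*(1/76) = 15/38 ≈ 0.39474)
W(B) = -39 - 15*B/76 - B²/2 (W(B) = -((B² + 15*B/38) + 78)/2 = -(78 + B² + 15*B/38)/2 = -39 - 15*B/76 - B²/2)
v(196, 5) + W(-90) = 196 + (-39 - 15/76*(-90) - ½*(-90)²) = 196 + (-39 + 675/38 - ½*8100) = 196 + (-39 + 675/38 - 4050) = 196 - 154707/38 = -147259/38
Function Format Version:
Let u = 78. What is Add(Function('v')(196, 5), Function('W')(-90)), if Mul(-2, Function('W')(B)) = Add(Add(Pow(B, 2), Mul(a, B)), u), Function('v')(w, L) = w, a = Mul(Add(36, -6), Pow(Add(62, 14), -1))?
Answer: Rational(-147259, 38) ≈ -3875.2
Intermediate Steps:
a = Rational(15, 38) (a = Mul(30, Pow(76, -1)) = Mul(30, Rational(1, 76)) = Rational(15, 38) ≈ 0.39474)
Function('W')(B) = Add(-39, Mul(Rational(-15, 76), B), Mul(Rational(-1, 2), Pow(B, 2))) (Function('W')(B) = Mul(Rational(-1, 2), Add(Add(Pow(B, 2), Mul(Rational(15, 38), B)), 78)) = Mul(Rational(-1, 2), Add(78, Pow(B, 2), Mul(Rational(15, 38), B))) = Add(-39, Mul(Rational(-15, 76), B), Mul(Rational(-1, 2), Pow(B, 2))))
Add(Function('v')(196, 5), Function('W')(-90)) = Add(196, Add(-39, Mul(Rational(-15, 76), -90), Mul(Rational(-1, 2), Pow(-90, 2)))) = Add(196, Add(-39, Rational(675, 38), Mul(Rational(-1, 2), 8100))) = Add(196, Add(-39, Rational(675, 38), -4050)) = Add(196, Rational(-154707, 38)) = Rational(-147259, 38)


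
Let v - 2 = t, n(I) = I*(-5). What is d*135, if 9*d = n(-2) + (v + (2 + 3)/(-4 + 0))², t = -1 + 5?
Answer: 7815/16 ≈ 488.44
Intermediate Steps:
n(I) = -5*I
t = 4
v = 6 (v = 2 + 4 = 6)
d = 521/144 (d = (-5*(-2) + (6 + (2 + 3)/(-4 + 0))²)/9 = (10 + (6 + 5/(-4))²)/9 = (10 + (6 + 5*(-¼))²)/9 = (10 + (6 - 5/4)²)/9 = (10 + (19/4)²)/9 = (10 + 361/16)/9 = (⅑)*(521/16) = 521/144 ≈ 3.6181)
d*135 = (521/144)*135 = 7815/16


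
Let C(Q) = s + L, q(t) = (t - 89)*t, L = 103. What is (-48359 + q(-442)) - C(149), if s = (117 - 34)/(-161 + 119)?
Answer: 7822163/42 ≈ 1.8624e+5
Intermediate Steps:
s = -83/42 (s = 83/(-42) = 83*(-1/42) = -83/42 ≈ -1.9762)
q(t) = t*(-89 + t) (q(t) = (-89 + t)*t = t*(-89 + t))
C(Q) = 4243/42 (C(Q) = -83/42 + 103 = 4243/42)
(-48359 + q(-442)) - C(149) = (-48359 - 442*(-89 - 442)) - 1*4243/42 = (-48359 - 442*(-531)) - 4243/42 = (-48359 + 234702) - 4243/42 = 186343 - 4243/42 = 7822163/42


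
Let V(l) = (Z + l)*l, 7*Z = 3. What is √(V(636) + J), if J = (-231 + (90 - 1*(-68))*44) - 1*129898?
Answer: √13797987/7 ≈ 530.65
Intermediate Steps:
Z = 3/7 (Z = (⅐)*3 = 3/7 ≈ 0.42857)
J = -123177 (J = (-231 + (90 + 68)*44) - 129898 = (-231 + 158*44) - 129898 = (-231 + 6952) - 129898 = 6721 - 129898 = -123177)
V(l) = l*(3/7 + l) (V(l) = (3/7 + l)*l = l*(3/7 + l))
√(V(636) + J) = √((⅐)*636*(3 + 7*636) - 123177) = √((⅐)*636*(3 + 4452) - 123177) = √((⅐)*636*4455 - 123177) = √(2833380/7 - 123177) = √(1971141/7) = √13797987/7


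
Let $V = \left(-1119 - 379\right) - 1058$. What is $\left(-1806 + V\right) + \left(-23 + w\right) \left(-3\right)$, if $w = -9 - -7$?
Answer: $-4287$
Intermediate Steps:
$w = -2$ ($w = -9 + 7 = -2$)
$V = -2556$ ($V = -1498 - 1058 = -2556$)
$\left(-1806 + V\right) + \left(-23 + w\right) \left(-3\right) = \left(-1806 - 2556\right) + \left(-23 - 2\right) \left(-3\right) = -4362 - -75 = -4362 + 75 = -4287$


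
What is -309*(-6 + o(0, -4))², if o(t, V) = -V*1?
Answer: -1236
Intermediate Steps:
o(t, V) = -V
-309*(-6 + o(0, -4))² = -309*(-6 - 1*(-4))² = -309*(-6 + 4)² = -309*(-2)² = -309*4 = -1236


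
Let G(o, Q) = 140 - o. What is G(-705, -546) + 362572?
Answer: 363417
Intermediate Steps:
G(-705, -546) + 362572 = (140 - 1*(-705)) + 362572 = (140 + 705) + 362572 = 845 + 362572 = 363417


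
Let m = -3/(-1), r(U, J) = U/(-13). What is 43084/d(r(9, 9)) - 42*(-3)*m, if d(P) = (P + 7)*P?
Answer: -3501116/369 ≈ -9488.1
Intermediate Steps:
r(U, J) = -U/13 (r(U, J) = U*(-1/13) = -U/13)
d(P) = P*(7 + P) (d(P) = (7 + P)*P = P*(7 + P))
m = 3 (m = -3*(-1) = 3)
43084/d(r(9, 9)) - 42*(-3)*m = 43084/(((-1/13*9)*(7 - 1/13*9))) - 42*(-3)*3 = 43084/((-9*(7 - 9/13)/13)) - (-126)*3 = 43084/((-9/13*82/13)) - 1*(-378) = 43084/(-738/169) + 378 = 43084*(-169/738) + 378 = -3640598/369 + 378 = -3501116/369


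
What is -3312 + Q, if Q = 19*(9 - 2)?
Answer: -3179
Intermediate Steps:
Q = 133 (Q = 19*7 = 133)
-3312 + Q = -3312 + 133 = -3179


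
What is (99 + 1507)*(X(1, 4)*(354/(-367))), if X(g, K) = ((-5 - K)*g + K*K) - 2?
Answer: -2842620/367 ≈ -7745.6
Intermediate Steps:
X(g, K) = -2 + K² + g*(-5 - K) (X(g, K) = (g*(-5 - K) + K²) - 2 = (K² + g*(-5 - K)) - 2 = -2 + K² + g*(-5 - K))
(99 + 1507)*(X(1, 4)*(354/(-367))) = (99 + 1507)*((-2 + 4² - 5*1 - 1*4*1)*(354/(-367))) = 1606*((-2 + 16 - 5 - 4)*(354*(-1/367))) = 1606*(5*(-354/367)) = 1606*(-1770/367) = -2842620/367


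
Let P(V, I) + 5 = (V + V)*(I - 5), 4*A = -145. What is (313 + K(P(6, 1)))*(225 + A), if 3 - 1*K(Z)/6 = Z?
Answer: 489995/4 ≈ 1.2250e+5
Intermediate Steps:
A = -145/4 (A = (1/4)*(-145) = -145/4 ≈ -36.250)
P(V, I) = -5 + 2*V*(-5 + I) (P(V, I) = -5 + (V + V)*(I - 5) = -5 + (2*V)*(-5 + I) = -5 + 2*V*(-5 + I))
K(Z) = 18 - 6*Z
(313 + K(P(6, 1)))*(225 + A) = (313 + (18 - 6*(-5 - 10*6 + 2*1*6)))*(225 - 145/4) = (313 + (18 - 6*(-5 - 60 + 12)))*(755/4) = (313 + (18 - 6*(-53)))*(755/4) = (313 + (18 + 318))*(755/4) = (313 + 336)*(755/4) = 649*(755/4) = 489995/4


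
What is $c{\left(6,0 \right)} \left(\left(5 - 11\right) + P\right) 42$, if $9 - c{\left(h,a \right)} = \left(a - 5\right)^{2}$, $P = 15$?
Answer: $-6048$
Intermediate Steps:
$c{\left(h,a \right)} = 9 - \left(-5 + a\right)^{2}$ ($c{\left(h,a \right)} = 9 - \left(a - 5\right)^{2} = 9 - \left(-5 + a\right)^{2}$)
$c{\left(6,0 \right)} \left(\left(5 - 11\right) + P\right) 42 = \left(9 - \left(-5 + 0\right)^{2}\right) \left(\left(5 - 11\right) + 15\right) 42 = \left(9 - \left(-5\right)^{2}\right) \left(-6 + 15\right) 42 = \left(9 - 25\right) 9 \cdot 42 = \left(-16\right) 9 \cdot 42 = \left(-144\right) 42 = -6048$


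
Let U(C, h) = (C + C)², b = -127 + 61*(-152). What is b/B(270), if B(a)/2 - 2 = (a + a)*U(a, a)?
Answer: -9399/314928004 ≈ -2.9845e-5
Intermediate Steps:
b = -9399 (b = -127 - 9272 = -9399)
U(C, h) = 4*C² (U(C, h) = (2*C)² = 4*C²)
B(a) = 4 + 16*a³ (B(a) = 4 + 2*((a + a)*(4*a²)) = 4 + 2*((2*a)*(4*a²)) = 4 + 2*(8*a³) = 4 + 16*a³)
b/B(270) = -9399/(4 + 16*270³) = -9399/(4 + 16*19683000) = -9399/(4 + 314928000) = -9399/314928004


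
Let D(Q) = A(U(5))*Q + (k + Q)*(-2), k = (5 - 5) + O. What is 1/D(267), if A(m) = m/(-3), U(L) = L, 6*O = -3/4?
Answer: -4/3915 ≈ -0.0010217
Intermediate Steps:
O = -⅛ (O = (-3/4)/6 = (-3*¼)/6 = (⅙)*(-¾) = -⅛ ≈ -0.12500)
k = -⅛ (k = (5 - 5) - ⅛ = 0 - ⅛ = -⅛ ≈ -0.12500)
A(m) = -m/3 (A(m) = m*(-⅓) = -m/3)
D(Q) = ¼ - 11*Q/3 (D(Q) = (-⅓*5)*Q + (-⅛ + Q)*(-2) = -5*Q/3 + (¼ - 2*Q) = ¼ - 11*Q/3)
1/D(267) = 1/(¼ - 11/3*267) = 1/(¼ - 979) = 1/(-3915/4) = -4/3915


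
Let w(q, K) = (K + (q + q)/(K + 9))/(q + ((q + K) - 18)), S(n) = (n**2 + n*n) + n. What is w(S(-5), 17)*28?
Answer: 7448/1157 ≈ 6.4373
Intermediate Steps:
S(n) = n + 2*n**2 (S(n) = (n**2 + n**2) + n = 2*n**2 + n = n + 2*n**2)
w(q, K) = (K + 2*q/(9 + K))/(-18 + K + 2*q) (w(q, K) = (K + (2*q)/(9 + K))/(q + ((K + q) - 18)) = (K + 2*q/(9 + K))/(q + (-18 + K + q)) = (K + 2*q/(9 + K))/(-18 + K + 2*q))
w(S(-5), 17)*28 = ((17**2 + 2*(-5*(1 + 2*(-5))) + 9*17)/(-162 + 17**2 - 9*17 + 18*(-5*(1 + 2*(-5))) + 2*17*(-5*(1 + 2*(-5)))))*28 = ((289 + 2*(-5*(1 - 10)) + 153)/(-162 + 289 - 153 + 18*(-5*(1 - 10)) + 2*17*(-5*(1 - 10))))*28 = ((289 + 2*(-5*(-9)) + 153)/(-162 + 289 - 153 + 18*(-5*(-9)) + 2*17*(-5*(-9))))*28 = ((289 + 2*45 + 153)/(-162 + 289 - 153 + 18*45 + 2*17*45))*28 = ((289 + 90 + 153)/(-162 + 289 - 153 + 810 + 1530))*28 = (532/2314)*28 = ((1/2314)*532)*28 = (266/1157)*28 = 7448/1157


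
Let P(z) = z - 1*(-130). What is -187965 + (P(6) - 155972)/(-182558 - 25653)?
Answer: -39136224779/208211 ≈ -1.8796e+5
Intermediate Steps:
P(z) = 130 + z (P(z) = z + 130 = 130 + z)
-187965 + (P(6) - 155972)/(-182558 - 25653) = -187965 + ((130 + 6) - 155972)/(-182558 - 25653) = -187965 + (136 - 155972)/(-208211) = -187965 - 155836*(-1/208211) = -187965 + 155836/208211 = -39136224779/208211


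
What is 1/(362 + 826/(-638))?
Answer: 319/115065 ≈ 0.0027723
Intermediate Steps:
1/(362 + 826/(-638)) = 1/(362 + 826*(-1/638)) = 1/(362 - 413/319) = 1/(115065/319) = 319/115065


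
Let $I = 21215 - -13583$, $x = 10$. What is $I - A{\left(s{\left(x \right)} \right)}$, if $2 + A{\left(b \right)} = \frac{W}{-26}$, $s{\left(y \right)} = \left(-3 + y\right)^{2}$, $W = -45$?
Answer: $\frac{904755}{26} \approx 34798.0$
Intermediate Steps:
$A{\left(b \right)} = - \frac{7}{26}$ ($A{\left(b \right)} = -2 - \frac{45}{-26} = -2 - - \frac{45}{26} = -2 + \frac{45}{26} = - \frac{7}{26}$)
$I = 34798$ ($I = 21215 + 13583 = 34798$)
$I - A{\left(s{\left(x \right)} \right)} = 34798 - - \frac{7}{26} = 34798 + \frac{7}{26} = \frac{904755}{26}$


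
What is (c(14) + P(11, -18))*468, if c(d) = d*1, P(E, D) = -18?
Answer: -1872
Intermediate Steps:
c(d) = d
(c(14) + P(11, -18))*468 = (14 - 18)*468 = -4*468 = -1872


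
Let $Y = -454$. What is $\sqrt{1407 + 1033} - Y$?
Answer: $454 + 2 \sqrt{610} \approx 503.4$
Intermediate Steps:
$\sqrt{1407 + 1033} - Y = \sqrt{1407 + 1033} - -454 = \sqrt{2440} + 454 = 2 \sqrt{610} + 454 = 454 + 2 \sqrt{610}$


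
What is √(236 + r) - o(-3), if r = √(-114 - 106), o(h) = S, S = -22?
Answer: 22 + √(236 + 2*I*√55) ≈ 37.37 + 0.48252*I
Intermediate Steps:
o(h) = -22
r = 2*I*√55 (r = √(-220) = 2*I*√55 ≈ 14.832*I)
√(236 + r) - o(-3) = √(236 + 2*I*√55) - 1*(-22) = √(236 + 2*I*√55) + 22 = 22 + √(236 + 2*I*√55)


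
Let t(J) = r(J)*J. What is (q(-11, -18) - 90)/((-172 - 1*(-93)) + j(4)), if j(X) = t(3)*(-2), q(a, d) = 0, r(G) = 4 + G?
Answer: 90/121 ≈ 0.74380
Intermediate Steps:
t(J) = J*(4 + J) (t(J) = (4 + J)*J = J*(4 + J))
j(X) = -42 (j(X) = (3*(4 + 3))*(-2) = (3*7)*(-2) = 21*(-2) = -42)
(q(-11, -18) - 90)/((-172 - 1*(-93)) + j(4)) = (0 - 90)/((-172 - 1*(-93)) - 42) = -90/((-172 + 93) - 42) = -90/(-79 - 42) = -90/(-121) = -90*(-1/121) = 90/121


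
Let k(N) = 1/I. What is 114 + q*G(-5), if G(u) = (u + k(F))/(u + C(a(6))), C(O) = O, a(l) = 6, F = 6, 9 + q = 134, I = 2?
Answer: -897/2 ≈ -448.50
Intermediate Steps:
q = 125 (q = -9 + 134 = 125)
k(N) = ½ (k(N) = 1/2 = ½)
G(u) = (½ + u)/(6 + u) (G(u) = (u + ½)/(u + 6) = (½ + u)/(6 + u))
114 + q*G(-5) = 114 + 125*((½ - 5)/(6 - 5)) = 114 + 125*(-9/2/1) = 114 + 125*(1*(-9/2)) = 114 + 125*(-9/2) = 114 - 1125/2 = -897/2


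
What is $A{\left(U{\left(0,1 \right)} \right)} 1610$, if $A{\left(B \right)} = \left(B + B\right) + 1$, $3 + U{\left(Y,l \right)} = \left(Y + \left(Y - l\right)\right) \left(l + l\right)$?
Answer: $-14490$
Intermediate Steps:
$U{\left(Y,l \right)} = -3 + 2 l \left(- l + 2 Y\right)$ ($U{\left(Y,l \right)} = -3 + \left(Y + \left(Y - l\right)\right) \left(l + l\right) = -3 + \left(- l + 2 Y\right) 2 l = -3 + 2 l \left(- l + 2 Y\right)$)
$A{\left(B \right)} = 1 + 2 B$ ($A{\left(B \right)} = 2 B + 1 = 1 + 2 B$)
$A{\left(U{\left(0,1 \right)} \right)} 1610 = \left(1 + 2 \left(-3 - 2 \cdot 1^{2} + 4 \cdot 0 \cdot 1\right)\right) 1610 = \left(1 + 2 \left(-3 - 2 + 0\right)\right) 1610 = \left(1 + 2 \left(-5\right)\right) 1610 = \left(1 - 10\right) 1610 = \left(-9\right) 1610 = -14490$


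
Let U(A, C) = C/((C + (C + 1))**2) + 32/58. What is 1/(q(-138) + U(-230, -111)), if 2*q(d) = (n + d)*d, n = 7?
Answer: 1416389/12803518408 ≈ 0.00011062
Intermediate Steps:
U(A, C) = 16/29 + C/(1 + 2*C)**2 (U(A, C) = C/((C + (1 + C))**2) + 32*(1/58) = C/((1 + 2*C)**2) + 16/29 = C/(1 + 2*C)**2 + 16/29 = 16/29 + C/(1 + 2*C)**2)
q(d) = d*(7 + d)/2 (q(d) = ((7 + d)*d)/2 = (d*(7 + d))/2 = d*(7 + d)/2)
1/(q(-138) + U(-230, -111)) = 1/((1/2)*(-138)*(7 - 138) + (16/29 - 111/(1 + 2*(-111))**2)) = 1/((1/2)*(-138)*(-131) + (16/29 - 111/(1 - 222)**2)) = 1/(9039 + (16/29 - 111/(-221)**2)) = 1/(9039 + (16/29 - 111*1/48841)) = 1/(9039 + (16/29 - 111/48841)) = 1/(9039 + 778237/1416389) = 1/(12803518408/1416389) = 1416389/12803518408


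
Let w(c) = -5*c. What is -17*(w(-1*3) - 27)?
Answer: 204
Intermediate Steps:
-17*(w(-1*3) - 27) = -17*(-(-5)*3 - 27) = -17*(-5*(-3) - 27) = -17*(15 - 27) = -17*(-12) = 204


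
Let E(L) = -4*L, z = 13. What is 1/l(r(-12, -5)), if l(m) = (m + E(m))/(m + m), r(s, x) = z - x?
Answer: -⅔ ≈ -0.66667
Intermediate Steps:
r(s, x) = 13 - x
l(m) = -3/2 (l(m) = (m - 4*m)/(m + m) = (-3*m)/((2*m)) = (-3*m)*(1/(2*m)) = -3/2)
1/l(r(-12, -5)) = 1/(-3/2) = -⅔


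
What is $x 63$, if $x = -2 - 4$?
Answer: $-378$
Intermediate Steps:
$x = -6$ ($x = -2 - 4 = -6$)
$x 63 = \left(-6\right) 63 = -378$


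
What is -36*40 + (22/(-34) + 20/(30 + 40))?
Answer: -171403/119 ≈ -1440.4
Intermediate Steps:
-36*40 + (22/(-34) + 20/(30 + 40)) = -1440 + (22*(-1/34) + 20/70) = -1440 + (-11/17 + 20*(1/70)) = -1440 + (-11/17 + 2/7) = -1440 - 43/119 = -171403/119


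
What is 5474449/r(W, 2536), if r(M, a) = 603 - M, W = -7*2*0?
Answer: 5474449/603 ≈ 9078.7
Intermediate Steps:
W = 0 (W = -14*0 = 0)
5474449/r(W, 2536) = 5474449/(603 - 1*0) = 5474449/(603 + 0) = 5474449/603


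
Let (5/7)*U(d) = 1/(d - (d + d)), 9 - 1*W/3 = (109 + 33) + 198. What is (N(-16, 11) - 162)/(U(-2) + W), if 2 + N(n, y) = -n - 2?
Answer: 1500/9923 ≈ 0.15116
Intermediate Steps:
N(n, y) = -4 - n (N(n, y) = -2 + (-n - 2) = -2 + (-2 - n) = -4 - n)
W = -993 (W = 27 - 3*((109 + 33) + 198) = 27 - 3*(142 + 198) = 27 - 3*340 = 27 - 1020 = -993)
U(d) = -7/(5*d) (U(d) = 7/(5*(d - (d + d))) = 7/(5*(d - 2*d)) = 7/(5*((-d))) = 7*(-1/d)/5 = -7/(5*d))
(N(-16, 11) - 162)/(U(-2) + W) = ((-4 - 1*(-16)) - 162)/(-7/5/(-2) - 993) = ((-4 + 16) - 162)/(-7/5*(-1/2) - 993) = (12 - 162)/(7/10 - 993) = -150/(-9923/10) = -150*(-10/9923) = 1500/9923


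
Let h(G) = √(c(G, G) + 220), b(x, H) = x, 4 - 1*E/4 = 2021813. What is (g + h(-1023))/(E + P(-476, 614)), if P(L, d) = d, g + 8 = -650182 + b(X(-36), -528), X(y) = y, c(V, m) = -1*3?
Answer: 325113/4043311 - √217/8086622 ≈ 0.080406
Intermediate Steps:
E = -8087236 (E = 16 - 4*2021813 = 16 - 8087252 = -8087236)
c(V, m) = -3
h(G) = √217 (h(G) = √(-3 + 220) = √217)
g = -650226 (g = -8 + (-650182 - 36) = -8 - 650218 = -650226)
(g + h(-1023))/(E + P(-476, 614)) = (-650226 + √217)/(-8087236 + 614) = (-650226 + √217)/(-8086622) = (-650226 + √217)*(-1/8086622) = 325113/4043311 - √217/8086622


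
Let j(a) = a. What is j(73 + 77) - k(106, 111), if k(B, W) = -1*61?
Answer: 211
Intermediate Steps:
k(B, W) = -61
j(73 + 77) - k(106, 111) = (73 + 77) - 1*(-61) = 150 + 61 = 211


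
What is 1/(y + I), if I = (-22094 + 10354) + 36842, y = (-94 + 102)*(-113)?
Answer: 1/24198 ≈ 4.1326e-5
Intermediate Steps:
y = -904 (y = 8*(-113) = -904)
I = 25102 (I = -11740 + 36842 = 25102)
1/(y + I) = 1/(-904 + 25102) = 1/24198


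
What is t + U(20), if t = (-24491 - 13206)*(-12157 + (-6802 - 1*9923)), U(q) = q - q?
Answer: 1088764754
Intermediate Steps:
U(q) = 0
t = 1088764754 (t = -37697*(-12157 + (-6802 - 9923)) = -37697*(-12157 - 16725) = -37697*(-28882) = 1088764754)
t + U(20) = 1088764754 + 0 = 1088764754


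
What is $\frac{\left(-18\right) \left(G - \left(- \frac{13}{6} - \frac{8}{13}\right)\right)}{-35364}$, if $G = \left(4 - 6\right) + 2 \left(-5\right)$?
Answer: $- \frac{719}{153244} \approx -0.0046919$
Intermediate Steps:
$G = -12$ ($G = \left(4 - 6\right) - 10 = -2 - 10 = -12$)
$\frac{\left(-18\right) \left(G - \left(- \frac{13}{6} - \frac{8}{13}\right)\right)}{-35364} = \frac{\left(-18\right) \left(-12 - \left(- \frac{13}{6} - \frac{8}{13}\right)\right)}{-35364} = - 18 \left(-12 - - \frac{217}{78}\right) \left(- \frac{1}{35364}\right) = - 18 \left(-12 + \left(\frac{8}{13} + \frac{13}{6}\right)\right) \left(- \frac{1}{35364}\right) = - 18 \left(-12 + \frac{217}{78}\right) \left(- \frac{1}{35364}\right) = \left(-18\right) \left(- \frac{719}{78}\right) \left(- \frac{1}{35364}\right) = \frac{2157}{13} \left(- \frac{1}{35364}\right) = - \frac{719}{153244}$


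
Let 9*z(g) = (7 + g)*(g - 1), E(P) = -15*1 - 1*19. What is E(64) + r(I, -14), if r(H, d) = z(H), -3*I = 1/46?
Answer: -5961599/171396 ≈ -34.783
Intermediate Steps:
E(P) = -34 (E(P) = -15 - 19 = -34)
z(g) = (-1 + g)*(7 + g)/9 (z(g) = ((7 + g)*(g - 1))/9 = ((7 + g)*(-1 + g))/9 = ((-1 + g)*(7 + g))/9 = (-1 + g)*(7 + g)/9)
I = -1/138 (I = -1/3/46 = -1/3*1/46 = -1/138 ≈ -0.0072464)
r(H, d) = -7/9 + H**2/9 + 2*H/3
E(64) + r(I, -14) = -34 + (-7/9 + (-1/138)**2/9 + (2/3)*(-1/138)) = -34 + (-7/9 + (1/9)*(1/19044) - 1/207) = -34 + (-7/9 + 1/171396 - 1/207) = -34 - 134135/171396 = -5961599/171396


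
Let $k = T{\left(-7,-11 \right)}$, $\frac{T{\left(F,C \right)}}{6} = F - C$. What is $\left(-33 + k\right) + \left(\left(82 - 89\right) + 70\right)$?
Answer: $54$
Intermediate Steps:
$T{\left(F,C \right)} = - 6 C + 6 F$ ($T{\left(F,C \right)} = 6 \left(F - C\right) = - 6 C + 6 F$)
$k = 24$ ($k = \left(-6\right) \left(-11\right) + 6 \left(-7\right) = 66 - 42 = 24$)
$\left(-33 + k\right) + \left(\left(82 - 89\right) + 70\right) = \left(-33 + 24\right) + \left(\left(82 - 89\right) + 70\right) = -9 + \left(-7 + 70\right) = -9 + 63 = 54$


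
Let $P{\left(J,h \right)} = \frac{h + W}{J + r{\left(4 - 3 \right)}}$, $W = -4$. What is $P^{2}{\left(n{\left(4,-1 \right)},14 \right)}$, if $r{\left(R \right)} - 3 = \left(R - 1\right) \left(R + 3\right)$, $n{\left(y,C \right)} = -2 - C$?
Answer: $25$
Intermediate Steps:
$r{\left(R \right)} = 3 + \left(-1 + R\right) \left(3 + R\right)$ ($r{\left(R \right)} = 3 + \left(R - 1\right) \left(R + 3\right) = 3 + \left(-1 + R\right) \left(3 + R\right)$)
$P{\left(J,h \right)} = \frac{-4 + h}{3 + J}$ ($P{\left(J,h \right)} = \frac{h - 4}{J + \left(4 - 3\right) \left(2 + \left(4 - 3\right)\right)} = \frac{-4 + h}{J + 1 \left(2 + 1\right)} = \frac{-4 + h}{J + 1 \cdot 3} = \frac{-4 + h}{J + 3} = \frac{-4 + h}{3 + J}$)
$P^{2}{\left(n{\left(4,-1 \right)},14 \right)} = \left(\frac{-4 + 14}{3 - 1}\right)^{2} = \left(\frac{1}{3 + \left(-2 + 1\right)} 10\right)^{2} = \left(\frac{1}{3 - 1} \cdot 10\right)^{2} = \left(\frac{1}{2} \cdot 10\right)^{2} = 5^{2} = 25$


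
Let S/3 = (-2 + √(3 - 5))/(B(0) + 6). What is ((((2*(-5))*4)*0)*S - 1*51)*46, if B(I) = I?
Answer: -2346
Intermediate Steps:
S = -1 + I*√2/2 (S = 3*((-2 + √(3 - 5))/(0 + 6)) = 3*((-2 + √(-2))/6) = 3*((-2 + I*√2)*(⅙)) = 3*(-⅓ + I*√2/6) = -1 + I*√2/2 ≈ -1.0 + 0.70711*I)
((((2*(-5))*4)*0)*S - 1*51)*46 = ((((2*(-5))*4)*0)*(-1 + I*√2/2) - 1*51)*46 = ((-10*4*0)*(-1 + I*√2/2) - 51)*46 = ((-40*0)*(-1 + I*√2/2) - 51)*46 = (0*(-1 + I*√2/2) - 51)*46 = (0 - 51)*46 = -51*46 = -2346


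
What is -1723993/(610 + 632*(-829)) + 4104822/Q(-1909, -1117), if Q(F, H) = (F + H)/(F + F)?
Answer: 4100777508408373/791780134 ≈ 5.1792e+6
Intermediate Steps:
Q(F, H) = (F + H)/(2*F) (Q(F, H) = (F + H)/((2*F)) = (F + H)*(1/(2*F)) = (F + H)/(2*F))
-1723993/(610 + 632*(-829)) + 4104822/Q(-1909, -1117) = -1723993/(610 + 632*(-829)) + 4104822/(((1/2)*(-1909 - 1117)/(-1909))) = -1723993/(610 - 523928) + 4104822/(((1/2)*(-1/1909)*(-3026))) = -1723993/(-523318) + 4104822/(1513/1909) = -1723993*(-1/523318) + 4104822*(1909/1513) = 1723993/523318 + 7836105198/1513 = 4100777508408373/791780134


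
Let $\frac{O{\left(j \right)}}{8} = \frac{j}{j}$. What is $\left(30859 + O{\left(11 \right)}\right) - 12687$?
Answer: $18180$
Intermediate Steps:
$O{\left(j \right)} = 8$ ($O{\left(j \right)} = 8 \frac{j}{j} = 8 \cdot 1 = 8$)
$\left(30859 + O{\left(11 \right)}\right) - 12687 = \left(30859 + 8\right) - 12687 = 30867 - 12687 = 18180$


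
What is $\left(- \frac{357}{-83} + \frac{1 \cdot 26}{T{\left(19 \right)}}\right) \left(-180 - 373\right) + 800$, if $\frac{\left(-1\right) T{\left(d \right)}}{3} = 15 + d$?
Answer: $- \frac{6085384}{4233} \approx -1437.6$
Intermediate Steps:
$T{\left(d \right)} = -45 - 3 d$ ($T{\left(d \right)} = - 3 \left(15 + d\right) = -45 - 3 d$)
$\left(- \frac{357}{-83} + \frac{1 \cdot 26}{T{\left(19 \right)}}\right) \left(-180 - 373\right) + 800 = \left(- \frac{357}{-83} + \frac{1 \cdot 26}{-45 - 57}\right) \left(-180 - 373\right) + 800 = \left(\left(-357\right) \left(- \frac{1}{83}\right) + \frac{26}{-45 - 57}\right) \left(-180 - 373\right) + 800 = \left(\frac{357}{83} + \frac{26}{-102}\right) \left(-553\right) + 800 = \left(\frac{357}{83} + 26 \left(- \frac{1}{102}\right)\right) \left(-553\right) + 800 = \left(\frac{357}{83} - \frac{13}{51}\right) \left(-553\right) + 800 = \frac{17128}{4233} \left(-553\right) + 800 = - \frac{9471784}{4233} + 800 = - \frac{6085384}{4233}$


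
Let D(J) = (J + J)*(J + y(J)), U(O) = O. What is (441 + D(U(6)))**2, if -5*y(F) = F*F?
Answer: 4549689/25 ≈ 1.8199e+5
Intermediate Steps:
y(F) = -F**2/5 (y(F) = -F*F/5 = -F**2/5)
D(J) = 2*J*(J - J**2/5) (D(J) = (J + J)*(J - J**2/5) = (2*J)*(J - J**2/5) = 2*J*(J - J**2/5))
(441 + D(U(6)))**2 = (441 + (2/5)*6**2*(5 - 1*6))**2 = (441 + (2/5)*36*(5 - 6))**2 = (441 + (2/5)*36*(-1))**2 = (441 - 72/5)**2 = (2133/5)**2 = 4549689/25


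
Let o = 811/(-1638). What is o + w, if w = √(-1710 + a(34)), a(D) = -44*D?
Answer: -811/1638 + I*√3206 ≈ -0.49512 + 56.622*I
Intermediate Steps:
w = I*√3206 (w = √(-1710 - 44*34) = √(-1710 - 1496) = √(-3206) = I*√3206 ≈ 56.622*I)
o = -811/1638 (o = 811*(-1/1638) = -811/1638 ≈ -0.49512)
o + w = -811/1638 + I*√3206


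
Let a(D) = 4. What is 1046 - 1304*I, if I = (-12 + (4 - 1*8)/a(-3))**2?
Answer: -219330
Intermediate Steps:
I = 169 (I = (-12 + (4 - 1*8)/4)**2 = (-12 + (4 - 8)*(1/4))**2 = (-12 - 4*1/4)**2 = (-12 - 1)**2 = (-13)**2 = 169)
1046 - 1304*I = 1046 - 1304*169 = 1046 - 220376 = -219330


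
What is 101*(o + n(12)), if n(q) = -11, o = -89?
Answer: -10100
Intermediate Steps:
101*(o + n(12)) = 101*(-89 - 11) = 101*(-100) = -10100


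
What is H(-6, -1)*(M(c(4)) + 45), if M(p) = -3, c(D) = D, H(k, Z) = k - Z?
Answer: -210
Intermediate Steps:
H(-6, -1)*(M(c(4)) + 45) = (-6 - 1*(-1))*(-3 + 45) = (-6 + 1)*42 = -5*42 = -210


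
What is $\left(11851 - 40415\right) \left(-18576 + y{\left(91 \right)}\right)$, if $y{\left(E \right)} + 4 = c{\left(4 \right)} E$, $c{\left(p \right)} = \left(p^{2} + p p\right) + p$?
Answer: $437143456$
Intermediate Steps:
$c{\left(p \right)} = p + 2 p^{2}$ ($c{\left(p \right)} = \left(p^{2} + p^{2}\right) + p = 2 p^{2} + p = p + 2 p^{2}$)
$y{\left(E \right)} = -4 + 36 E$ ($y{\left(E \right)} = -4 + 4 \left(1 + 2 \cdot 4\right) E = -4 + 4 \left(1 + 8\right) E = -4 + 4 \cdot 9 E = -4 + 36 E$)
$\left(11851 - 40415\right) \left(-18576 + y{\left(91 \right)}\right) = \left(11851 - 40415\right) \left(-18576 + \left(-4 + 36 \cdot 91\right)\right) = - 28564 \left(-18576 + \left(-4 + 3276\right)\right) = - 28564 \left(-18576 + 3272\right) = \left(-28564\right) \left(-15304\right) = 437143456$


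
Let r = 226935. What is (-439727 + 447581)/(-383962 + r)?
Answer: -7854/157027 ≈ -0.050017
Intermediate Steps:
(-439727 + 447581)/(-383962 + r) = (-439727 + 447581)/(-383962 + 226935) = 7854/(-157027) = 7854*(-1/157027) = -7854/157027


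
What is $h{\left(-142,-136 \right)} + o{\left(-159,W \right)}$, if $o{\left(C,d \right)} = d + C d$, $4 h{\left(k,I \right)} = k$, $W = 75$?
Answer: $- \frac{23771}{2} \approx -11886.0$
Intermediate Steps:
$h{\left(k,I \right)} = \frac{k}{4}$
$h{\left(-142,-136 \right)} + o{\left(-159,W \right)} = \frac{1}{4} \left(-142\right) + 75 \left(1 - 159\right) = - \frac{71}{2} + 75 \left(-158\right) = - \frac{71}{2} - 11850 = - \frac{23771}{2}$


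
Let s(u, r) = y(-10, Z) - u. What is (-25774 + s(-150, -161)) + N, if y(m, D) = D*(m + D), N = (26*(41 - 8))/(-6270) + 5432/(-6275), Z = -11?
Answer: -3027599948/119225 ≈ -25394.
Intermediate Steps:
N = -119523/119225 (N = (26*33)*(-1/6270) + 5432*(-1/6275) = 858*(-1/6270) - 5432/6275 = -13/95 - 5432/6275 = -119523/119225 ≈ -1.0025)
y(m, D) = D*(D + m)
s(u, r) = 231 - u (s(u, r) = -11*(-11 - 10) - u = -11*(-21) - u = 231 - u)
(-25774 + s(-150, -161)) + N = (-25774 + (231 - 1*(-150))) - 119523/119225 = (-25774 + (231 + 150)) - 119523/119225 = (-25774 + 381) - 119523/119225 = -25393 - 119523/119225 = -3027599948/119225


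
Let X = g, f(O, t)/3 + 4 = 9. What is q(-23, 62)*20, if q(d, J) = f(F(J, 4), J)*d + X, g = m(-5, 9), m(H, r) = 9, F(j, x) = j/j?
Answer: -6720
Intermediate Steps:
F(j, x) = 1
g = 9
f(O, t) = 15 (f(O, t) = -12 + 3*9 = -12 + 27 = 15)
X = 9
q(d, J) = 9 + 15*d (q(d, J) = 15*d + 9 = 9 + 15*d)
q(-23, 62)*20 = (9 + 15*(-23))*20 = (9 - 345)*20 = -336*20 = -6720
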